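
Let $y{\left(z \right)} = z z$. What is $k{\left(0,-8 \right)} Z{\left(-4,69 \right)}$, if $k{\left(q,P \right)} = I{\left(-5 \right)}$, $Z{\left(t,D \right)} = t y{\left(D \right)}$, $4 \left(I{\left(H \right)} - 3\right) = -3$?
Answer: $-42849$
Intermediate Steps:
$y{\left(z \right)} = z^{2}$
$I{\left(H \right)} = \frac{9}{4}$ ($I{\left(H \right)} = 3 + \frac{1}{4} \left(-3\right) = 3 - \frac{3}{4} = \frac{9}{4}$)
$Z{\left(t,D \right)} = t D^{2}$
$k{\left(q,P \right)} = \frac{9}{4}$
$k{\left(0,-8 \right)} Z{\left(-4,69 \right)} = \frac{9 \left(- 4 \cdot 69^{2}\right)}{4} = \frac{9 \left(\left(-4\right) 4761\right)}{4} = \frac{9}{4} \left(-19044\right) = -42849$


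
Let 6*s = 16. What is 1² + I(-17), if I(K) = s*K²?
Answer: 2315/3 ≈ 771.67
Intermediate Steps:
s = 8/3 (s = (⅙)*16 = 8/3 ≈ 2.6667)
I(K) = 8*K²/3
1² + I(-17) = 1² + (8/3)*(-17)² = 1 + (8/3)*289 = 1 + 2312/3 = 2315/3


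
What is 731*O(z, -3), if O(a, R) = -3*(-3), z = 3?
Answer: 6579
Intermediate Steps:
O(a, R) = 9
731*O(z, -3) = 731*9 = 6579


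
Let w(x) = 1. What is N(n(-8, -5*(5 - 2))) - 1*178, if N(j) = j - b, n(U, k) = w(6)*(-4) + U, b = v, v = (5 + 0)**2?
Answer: -215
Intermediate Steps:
v = 25 (v = 5**2 = 25)
b = 25
n(U, k) = -4 + U (n(U, k) = 1*(-4) + U = -4 + U)
N(j) = -25 + j (N(j) = j - 1*25 = j - 25 = -25 + j)
N(n(-8, -5*(5 - 2))) - 1*178 = (-25 + (-4 - 8)) - 1*178 = (-25 - 12) - 178 = -37 - 178 = -215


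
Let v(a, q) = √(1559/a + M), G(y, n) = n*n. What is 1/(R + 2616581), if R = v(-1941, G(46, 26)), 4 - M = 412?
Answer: 5078783721/13289048988271388 - I*√1540158267/13289048988271388 ≈ 3.8218e-7 - 2.9532e-12*I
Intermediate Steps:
G(y, n) = n²
M = -408 (M = 4 - 1*412 = 4 - 412 = -408)
v(a, q) = √(-408 + 1559/a) (v(a, q) = √(1559/a - 408) = √(-408 + 1559/a))
R = I*√1540158267/1941 (R = √(-408 + 1559/(-1941)) = √(-408 + 1559*(-1/1941)) = √(-408 - 1559/1941) = √(-793487/1941) = I*√1540158267/1941 ≈ 20.219*I)
1/(R + 2616581) = 1/(I*√1540158267/1941 + 2616581) = 1/(2616581 + I*√1540158267/1941)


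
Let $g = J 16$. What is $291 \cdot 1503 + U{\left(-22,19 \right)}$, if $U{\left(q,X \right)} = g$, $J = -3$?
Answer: $437325$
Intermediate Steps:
$g = -48$ ($g = \left(-3\right) 16 = -48$)
$U{\left(q,X \right)} = -48$
$291 \cdot 1503 + U{\left(-22,19 \right)} = 291 \cdot 1503 - 48 = 437373 - 48 = 437325$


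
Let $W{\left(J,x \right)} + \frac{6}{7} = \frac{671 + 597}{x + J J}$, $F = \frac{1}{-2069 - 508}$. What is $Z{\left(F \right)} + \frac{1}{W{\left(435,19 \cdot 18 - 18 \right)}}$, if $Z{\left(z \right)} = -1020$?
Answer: $- \frac{1152313203}{1128418} \approx -1021.2$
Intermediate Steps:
$F = - \frac{1}{2577}$ ($F = \frac{1}{-2577} = - \frac{1}{2577} \approx -0.00038805$)
$W{\left(J,x \right)} = - \frac{6}{7} + \frac{1268}{x + J^{2}}$ ($W{\left(J,x \right)} = - \frac{6}{7} + \frac{671 + 597}{x + J J} = - \frac{6}{7} + \frac{1268}{x + J^{2}}$)
$Z{\left(F \right)} + \frac{1}{W{\left(435,19 \cdot 18 - 18 \right)}} = -1020 + \frac{1}{\frac{2}{7} \frac{1}{\left(19 \cdot 18 - 18\right) + 435^{2}} \left(4438 - 3 \left(19 \cdot 18 - 18\right) - 3 \cdot 435^{2}\right)} = -1020 + \frac{1}{\frac{2}{7} \frac{1}{\left(342 - 18\right) + 189225} \left(4438 - 3 \left(342 - 18\right) - 567675\right)} = -1020 + \frac{1}{\frac{2}{7} \frac{1}{324 + 189225} \left(4438 - 972 - 567675\right)} = -1020 + \frac{1}{\frac{2}{7} \cdot \frac{1}{189549} \left(4438 - 972 - 567675\right)} = -1020 + \frac{1}{\frac{2}{7} \cdot \frac{1}{189549} \left(-564209\right)} = -1020 + \frac{1}{- \frac{1128418}{1326843}} = -1020 - \frac{1326843}{1128418} = - \frac{1152313203}{1128418}$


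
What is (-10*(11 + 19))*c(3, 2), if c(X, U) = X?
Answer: -900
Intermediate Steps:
(-10*(11 + 19))*c(3, 2) = -10*(11 + 19)*3 = -10*30*3 = -300*3 = -900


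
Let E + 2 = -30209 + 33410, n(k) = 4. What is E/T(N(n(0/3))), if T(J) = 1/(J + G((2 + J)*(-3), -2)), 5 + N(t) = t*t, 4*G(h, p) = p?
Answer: 67179/2 ≈ 33590.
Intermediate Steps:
G(h, p) = p/4
N(t) = -5 + t² (N(t) = -5 + t*t = -5 + t²)
T(J) = 1/(-½ + J) (T(J) = 1/(J + (¼)*(-2)) = 1/(J - ½) = 1/(-½ + J))
E = 3199 (E = -2 + (-30209 + 33410) = -2 + 3201 = 3199)
E/T(N(n(0/3))) = 3199/((2/(-1 + 2*(-5 + 4²)))) = 3199/((2/(-1 + 2*(-5 + 16)))) = 3199/((2/(-1 + 2*11))) = 3199/((2/(-1 + 22))) = 3199/((2/21)) = 3199/((2*(1/21))) = 3199/(2/21) = 3199*(21/2) = 67179/2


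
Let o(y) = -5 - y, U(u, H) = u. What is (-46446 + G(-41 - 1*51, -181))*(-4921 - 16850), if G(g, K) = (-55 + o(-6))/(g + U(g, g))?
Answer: 93027591855/92 ≈ 1.0112e+9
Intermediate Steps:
G(g, K) = -27/g (G(g, K) = (-55 + (-5 - 1*(-6)))/(g + g) = (-55 + (-5 + 6))/((2*g)) = (-55 + 1)*(1/(2*g)) = -27/g)
(-46446 + G(-41 - 1*51, -181))*(-4921 - 16850) = (-46446 - 27/(-41 - 1*51))*(-4921 - 16850) = (-46446 - 27/(-41 - 51))*(-21771) = (-46446 - 27/(-92))*(-21771) = (-46446 - 27*(-1/92))*(-21771) = (-46446 + 27/92)*(-21771) = -4273005/92*(-21771) = 93027591855/92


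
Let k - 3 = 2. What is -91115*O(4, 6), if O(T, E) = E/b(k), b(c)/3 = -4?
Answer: 91115/2 ≈ 45558.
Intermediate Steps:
k = 5 (k = 3 + 2 = 5)
b(c) = -12 (b(c) = 3*(-4) = -12)
O(T, E) = -E/12 (O(T, E) = E/(-12) = E*(-1/12) = -E/12)
-91115*O(4, 6) = -(-91115)*6/12 = -91115*(-½) = 91115/2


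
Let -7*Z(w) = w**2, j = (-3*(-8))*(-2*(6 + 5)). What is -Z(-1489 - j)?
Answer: 923521/7 ≈ 1.3193e+5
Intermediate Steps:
j = -528 (j = 24*(-2*11) = 24*(-22) = -528)
Z(w) = -w**2/7
-Z(-1489 - j) = -(-1)*(-1489 - 1*(-528))**2/7 = -(-1)*(-1489 + 528)**2/7 = -(-1)*(-961)**2/7 = -(-1)*923521/7 = -1*(-923521/7) = 923521/7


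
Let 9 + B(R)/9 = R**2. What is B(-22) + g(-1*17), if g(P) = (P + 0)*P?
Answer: 4564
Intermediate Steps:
g(P) = P**2 (g(P) = P*P = P**2)
B(R) = -81 + 9*R**2
B(-22) + g(-1*17) = (-81 + 9*(-22)**2) + (-1*17)**2 = (-81 + 9*484) + (-17)**2 = (-81 + 4356) + 289 = 4275 + 289 = 4564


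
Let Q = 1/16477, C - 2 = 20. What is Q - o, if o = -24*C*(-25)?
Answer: -217496399/16477 ≈ -13200.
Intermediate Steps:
C = 22 (C = 2 + 20 = 22)
o = 13200 (o = -24*22*(-25) = -528*(-25) = 13200)
Q = 1/16477 ≈ 6.0691e-5
Q - o = 1/16477 - 1*13200 = 1/16477 - 13200 = -217496399/16477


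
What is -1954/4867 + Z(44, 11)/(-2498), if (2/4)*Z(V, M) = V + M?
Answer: -2708231/6078883 ≈ -0.44551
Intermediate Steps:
Z(V, M) = 2*M + 2*V (Z(V, M) = 2*(V + M) = 2*(M + V) = 2*M + 2*V)
-1954/4867 + Z(44, 11)/(-2498) = -1954/4867 + (2*11 + 2*44)/(-2498) = -1954*1/4867 + (22 + 88)*(-1/2498) = -1954/4867 + 110*(-1/2498) = -1954/4867 - 55/1249 = -2708231/6078883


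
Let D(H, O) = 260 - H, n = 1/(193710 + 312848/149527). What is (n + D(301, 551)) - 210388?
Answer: -6095115549290195/28965188018 ≈ -2.1043e+5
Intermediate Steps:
n = 149527/28965188018 (n = 1/(193710 + 312848*(1/149527)) = 1/(193710 + 312848/149527) = 1/(28965188018/149527) = 149527/28965188018 ≈ 5.1623e-6)
(n + D(301, 551)) - 210388 = (149527/28965188018 + (260 - 1*301)) - 210388 = (149527/28965188018 + (260 - 301)) - 210388 = (149527/28965188018 - 41) - 210388 = -1187572559211/28965188018 - 210388 = -6095115549290195/28965188018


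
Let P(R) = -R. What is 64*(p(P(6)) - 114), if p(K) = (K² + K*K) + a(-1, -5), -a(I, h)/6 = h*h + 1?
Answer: -12672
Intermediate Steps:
a(I, h) = -6 - 6*h² (a(I, h) = -6*(h*h + 1) = -6*(h² + 1) = -6*(1 + h²) = -6 - 6*h²)
p(K) = -156 + 2*K² (p(K) = (K² + K*K) + (-6 - 6*(-5)²) = (K² + K²) + (-6 - 6*25) = 2*K² + (-6 - 150) = 2*K² - 156 = -156 + 2*K²)
64*(p(P(6)) - 114) = 64*((-156 + 2*(-1*6)²) - 114) = 64*((-156 + 2*(-6)²) - 114) = 64*((-156 + 2*36) - 114) = 64*((-156 + 72) - 114) = 64*(-84 - 114) = 64*(-198) = -12672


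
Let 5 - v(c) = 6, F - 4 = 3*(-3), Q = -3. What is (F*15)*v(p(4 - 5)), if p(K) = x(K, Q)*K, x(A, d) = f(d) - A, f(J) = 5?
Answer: 75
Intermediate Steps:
x(A, d) = 5 - A
F = -5 (F = 4 + 3*(-3) = 4 - 9 = -5)
p(K) = K*(5 - K) (p(K) = (5 - K)*K = K*(5 - K))
v(c) = -1 (v(c) = 5 - 1*6 = 5 - 6 = -1)
(F*15)*v(p(4 - 5)) = -5*15*(-1) = -75*(-1) = 75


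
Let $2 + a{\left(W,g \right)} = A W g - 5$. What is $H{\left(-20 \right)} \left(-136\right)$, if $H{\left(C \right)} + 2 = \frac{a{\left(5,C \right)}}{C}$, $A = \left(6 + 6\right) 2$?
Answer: $- \frac{80478}{5} \approx -16096.0$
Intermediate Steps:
$A = 24$ ($A = 12 \cdot 2 = 24$)
$a{\left(W,g \right)} = -7 + 24 W g$ ($a{\left(W,g \right)} = -2 + \left(24 W g - 5\right) = -2 + \left(-5 + 24 W g\right) = -7 + 24 W g$)
$H{\left(C \right)} = -2 + \frac{-7 + 120 C}{C}$ ($H{\left(C \right)} = -2 + \frac{-7 + 24 \cdot 5 C}{C} = -2 + \frac{-7 + 120 C}{C}$)
$H{\left(-20 \right)} \left(-136\right) = \left(118 - \frac{7}{-20}\right) \left(-136\right) = \left(118 - - \frac{7}{20}\right) \left(-136\right) = \left(118 + \frac{7}{20}\right) \left(-136\right) = \frac{2367}{20} \left(-136\right) = - \frac{80478}{5}$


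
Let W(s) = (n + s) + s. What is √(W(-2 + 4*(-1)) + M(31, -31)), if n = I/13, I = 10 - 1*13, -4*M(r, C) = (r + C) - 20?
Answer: I*√1222/13 ≈ 2.689*I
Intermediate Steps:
M(r, C) = 5 - C/4 - r/4 (M(r, C) = -((r + C) - 20)/4 = -((C + r) - 20)/4 = -(-20 + C + r)/4 = 5 - C/4 - r/4)
I = -3 (I = 10 - 13 = -3)
n = -3/13 ≈ -0.23077
W(s) = -3/13 + 2*s (W(s) = (-3/13 + s) + s = -3/13 + 2*s)
√(W(-2 + 4*(-1)) + M(31, -31)) = √((-3/13 + 2*(-2 + 4*(-1))) + (5 - ¼*(-31) - ¼*31)) = √((-3/13 + 2*(-2 - 4)) + (5 + 31/4 - 31/4)) = √((-3/13 + 2*(-6)) + 5) = √((-3/13 - 12) + 5) = √(-159/13 + 5) = √(-94/13) = I*√1222/13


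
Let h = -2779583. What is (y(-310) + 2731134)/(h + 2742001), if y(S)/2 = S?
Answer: -59359/817 ≈ -72.655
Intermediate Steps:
y(S) = 2*S
(y(-310) + 2731134)/(h + 2742001) = (2*(-310) + 2731134)/(-2779583 + 2742001) = (-620 + 2731134)/(-37582) = 2730514*(-1/37582) = -59359/817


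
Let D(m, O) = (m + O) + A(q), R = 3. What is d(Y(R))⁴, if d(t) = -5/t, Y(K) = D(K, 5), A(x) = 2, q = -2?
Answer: 1/16 ≈ 0.062500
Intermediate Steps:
D(m, O) = 2 + O + m (D(m, O) = (m + O) + 2 = (O + m) + 2 = 2 + O + m)
Y(K) = 7 + K (Y(K) = 2 + 5 + K = 7 + K)
d(Y(R))⁴ = (-5/(7 + 3))⁴ = (-5/10)⁴ = (-5*⅒)⁴ = (-½)⁴ = 1/16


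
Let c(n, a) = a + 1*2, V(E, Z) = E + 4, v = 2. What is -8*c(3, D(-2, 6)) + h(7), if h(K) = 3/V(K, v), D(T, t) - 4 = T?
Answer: -349/11 ≈ -31.727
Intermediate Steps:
D(T, t) = 4 + T
V(E, Z) = 4 + E
c(n, a) = 2 + a (c(n, a) = a + 2 = 2 + a)
h(K) = 3/(4 + K)
-8*c(3, D(-2, 6)) + h(7) = -8*(2 + (4 - 2)) + 3/(4 + 7) = -8*(2 + 2) + 3/11 = -8*4 + 3*(1/11) = -32 + 3/11 = -349/11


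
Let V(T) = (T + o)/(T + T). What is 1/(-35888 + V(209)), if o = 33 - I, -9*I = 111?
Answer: -1254/45002789 ≈ -2.7865e-5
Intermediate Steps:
I = -37/3 (I = -1/9*111 = -37/3 ≈ -12.333)
o = 136/3 (o = 33 - 1*(-37/3) = 33 + 37/3 = 136/3 ≈ 45.333)
V(T) = (136/3 + T)/(2*T) (V(T) = (T + 136/3)/(T + T) = (136/3 + T)/((2*T)) = (136/3 + T)*(1/(2*T)) = (136/3 + T)/(2*T))
1/(-35888 + V(209)) = 1/(-35888 + (1/6)*(136 + 3*209)/209) = 1/(-35888 + (1/6)*(1/209)*(136 + 627)) = 1/(-35888 + (1/6)*(1/209)*763) = 1/(-35888 + 763/1254) = 1/(-45002789/1254) = -1254/45002789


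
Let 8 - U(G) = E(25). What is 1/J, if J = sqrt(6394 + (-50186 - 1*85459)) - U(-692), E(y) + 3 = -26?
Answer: -37/130620 - I*sqrt(129251)/130620 ≈ -0.00028326 - 0.0027524*I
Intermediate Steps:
E(y) = -29 (E(y) = -3 - 26 = -29)
U(G) = 37 (U(G) = 8 - 1*(-29) = 8 + 29 = 37)
J = -37 + I*sqrt(129251) (J = sqrt(6394 + (-50186 - 1*85459)) - 1*37 = sqrt(6394 + (-50186 - 85459)) - 37 = sqrt(6394 - 135645) - 37 = sqrt(-129251) - 37 = I*sqrt(129251) - 37 = -37 + I*sqrt(129251) ≈ -37.0 + 359.52*I)
1/J = 1/(-37 + I*sqrt(129251))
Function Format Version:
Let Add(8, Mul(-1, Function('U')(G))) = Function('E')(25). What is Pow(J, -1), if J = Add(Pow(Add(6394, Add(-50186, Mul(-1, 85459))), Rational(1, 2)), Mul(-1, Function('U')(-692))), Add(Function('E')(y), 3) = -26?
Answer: Add(Rational(-37, 130620), Mul(Rational(-1, 130620), I, Pow(129251, Rational(1, 2)))) ≈ Add(-0.00028326, Mul(-0.0027524, I))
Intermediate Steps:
Function('E')(y) = -29 (Function('E')(y) = Add(-3, -26) = -29)
Function('U')(G) = 37 (Function('U')(G) = Add(8, Mul(-1, -29)) = Add(8, 29) = 37)
J = Add(-37, Mul(I, Pow(129251, Rational(1, 2)))) (J = Add(Pow(Add(6394, Add(-50186, Mul(-1, 85459))), Rational(1, 2)), Mul(-1, 37)) = Add(Pow(Add(6394, Add(-50186, -85459)), Rational(1, 2)), -37) = Add(Pow(Add(6394, -135645), Rational(1, 2)), -37) = Add(Pow(-129251, Rational(1, 2)), -37) = Add(Mul(I, Pow(129251, Rational(1, 2))), -37) = Add(-37, Mul(I, Pow(129251, Rational(1, 2)))) ≈ Add(-37.000, Mul(359.52, I)))
Pow(J, -1) = Pow(Add(-37, Mul(I, Pow(129251, Rational(1, 2)))), -1)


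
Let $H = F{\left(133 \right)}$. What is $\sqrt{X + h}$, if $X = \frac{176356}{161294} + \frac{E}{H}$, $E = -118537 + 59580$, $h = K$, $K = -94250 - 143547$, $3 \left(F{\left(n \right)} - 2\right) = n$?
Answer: $\frac{6 i \sqrt{834498643516647263}}{11209933} \approx 488.95 i$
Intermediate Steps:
$F{\left(n \right)} = 2 + \frac{n}{3}$
$H = \frac{139}{3}$ ($H = 2 + \frac{1}{3} \cdot 133 = 2 + \frac{133}{3} = \frac{139}{3} \approx 46.333$)
$K = -237797$ ($K = -94250 - 143547 = -237797$)
$h = -237797$
$E = -58957$
$X = - \frac{14251858795}{11209933}$ ($X = \frac{176356}{161294} - \frac{58957}{\frac{139}{3}} = 176356 \cdot \frac{1}{161294} - \frac{176871}{139} = \frac{88178}{80647} - \frac{176871}{139} = - \frac{14251858795}{11209933} \approx -1271.4$)
$\sqrt{X + h} = \sqrt{- \frac{14251858795}{11209933} - 237797} = \sqrt{- \frac{2679940296396}{11209933}} = \frac{6 i \sqrt{834498643516647263}}{11209933}$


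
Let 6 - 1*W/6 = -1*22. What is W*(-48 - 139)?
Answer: -31416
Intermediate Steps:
W = 168 (W = 36 - (-6)*22 = 36 - 6*(-22) = 36 + 132 = 168)
W*(-48 - 139) = 168*(-48 - 139) = 168*(-187) = -31416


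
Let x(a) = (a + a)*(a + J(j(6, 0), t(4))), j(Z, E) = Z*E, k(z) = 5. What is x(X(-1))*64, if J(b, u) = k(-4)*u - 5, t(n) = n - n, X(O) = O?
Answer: 768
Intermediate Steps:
t(n) = 0
j(Z, E) = E*Z
J(b, u) = -5 + 5*u (J(b, u) = 5*u - 5 = -5 + 5*u)
x(a) = 2*a*(-5 + a) (x(a) = (a + a)*(a + (-5 + 5*0)) = (2*a)*(a + (-5 + 0)) = (2*a)*(a - 5) = (2*a)*(-5 + a) = 2*a*(-5 + a))
x(X(-1))*64 = (2*(-1)*(-5 - 1))*64 = (2*(-1)*(-6))*64 = 12*64 = 768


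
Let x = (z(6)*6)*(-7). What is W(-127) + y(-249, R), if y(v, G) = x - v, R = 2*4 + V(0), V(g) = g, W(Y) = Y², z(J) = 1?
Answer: 16336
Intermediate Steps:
x = -42 (x = (1*6)*(-7) = 6*(-7) = -42)
R = 8 (R = 2*4 + 0 = 8 + 0 = 8)
y(v, G) = -42 - v
W(-127) + y(-249, R) = (-127)² + (-42 - 1*(-249)) = 16129 + (-42 + 249) = 16129 + 207 = 16336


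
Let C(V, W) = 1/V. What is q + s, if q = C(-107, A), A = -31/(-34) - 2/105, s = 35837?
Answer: 3834558/107 ≈ 35837.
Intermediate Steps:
A = 3187/3570 (A = -31*(-1/34) - 2*1/105 = 31/34 - 2/105 = 3187/3570 ≈ 0.89272)
q = -1/107 (q = 1/(-107) = -1/107 ≈ -0.0093458)
q + s = -1/107 + 35837 = 3834558/107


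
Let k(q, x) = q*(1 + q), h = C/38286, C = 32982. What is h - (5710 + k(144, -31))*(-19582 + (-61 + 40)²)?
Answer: 3247668596887/6381 ≈ 5.0896e+8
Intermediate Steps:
h = 5497/6381 (h = 32982/38286 = 32982*(1/38286) = 5497/6381 ≈ 0.86146)
h - (5710 + k(144, -31))*(-19582 + (-61 + 40)²) = 5497/6381 - (5710 + 144*(1 + 144))*(-19582 + (-61 + 40)²) = 5497/6381 - (5710 + 144*145)*(-19582 + (-21)²) = 5497/6381 - (5710 + 20880)*(-19582 + 441) = 5497/6381 - 26590*(-19141) = 5497/6381 - 1*(-508959190) = 5497/6381 + 508959190 = 3247668596887/6381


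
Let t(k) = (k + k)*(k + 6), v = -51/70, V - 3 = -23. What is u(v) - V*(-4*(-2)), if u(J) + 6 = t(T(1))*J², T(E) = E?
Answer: 56501/350 ≈ 161.43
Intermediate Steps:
V = -20 (V = 3 - 23 = -20)
v = -51/70 (v = -51*1/70 = -51/70 ≈ -0.72857)
t(k) = 2*k*(6 + k) (t(k) = (2*k)*(6 + k) = 2*k*(6 + k))
u(J) = -6 + 14*J² (u(J) = -6 + (2*1*(6 + 1))*J² = -6 + (2*1*7)*J² = -6 + 14*J²)
u(v) - V*(-4*(-2)) = (-6 + 14*(-51/70)²) - (-20)*(-4*(-2)) = (-6 + 14*(2601/4900)) - (-20)*8 = (-6 + 2601/350) - 1*(-160) = 501/350 + 160 = 56501/350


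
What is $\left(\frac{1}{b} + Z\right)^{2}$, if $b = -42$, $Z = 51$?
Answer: $\frac{4583881}{1764} \approx 2598.6$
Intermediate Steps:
$\left(\frac{1}{b} + Z\right)^{2} = \left(\frac{1}{-42} + 51\right)^{2} = \left(- \frac{1}{42} + 51\right)^{2} = \left(\frac{2141}{42}\right)^{2} = \frac{4583881}{1764}$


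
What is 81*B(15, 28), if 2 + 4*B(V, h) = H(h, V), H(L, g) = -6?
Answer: -162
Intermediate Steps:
B(V, h) = -2 (B(V, h) = -½ + (¼)*(-6) = -½ - 3/2 = -2)
81*B(15, 28) = 81*(-2) = -162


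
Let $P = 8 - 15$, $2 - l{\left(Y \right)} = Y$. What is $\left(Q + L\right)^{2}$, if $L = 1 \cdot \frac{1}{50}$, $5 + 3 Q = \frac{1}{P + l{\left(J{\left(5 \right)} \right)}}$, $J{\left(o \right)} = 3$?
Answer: $\frac{1026169}{360000} \approx 2.8505$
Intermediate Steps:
$l{\left(Y \right)} = 2 - Y$
$P = -7$
$Q = - \frac{41}{24}$ ($Q = - \frac{5}{3} + \frac{1}{3 \left(-7 + \left(2 - 3\right)\right)} = - \frac{5}{3} + \frac{1}{3 \left(-7 - 1\right)} = - \frac{5}{3} + \frac{1}{3 \left(-8\right)} = - \frac{5}{3} + \frac{1}{3} \left(- \frac{1}{8}\right) = - \frac{5}{3} - \frac{1}{24} = - \frac{41}{24} \approx -1.7083$)
$L = \frac{1}{50}$ ($L = 1 \cdot \frac{1}{50} = \frac{1}{50} \approx 0.02$)
$\left(Q + L\right)^{2} = \left(- \frac{41}{24} + \frac{1}{50}\right)^{2} = \left(- \frac{1013}{600}\right)^{2} = \frac{1026169}{360000}$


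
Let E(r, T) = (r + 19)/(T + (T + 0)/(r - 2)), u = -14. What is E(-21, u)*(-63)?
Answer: -207/22 ≈ -9.4091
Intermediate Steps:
E(r, T) = (19 + r)/(T + T/(-2 + r))
E(-21, u)*(-63) = ((-38 + (-21)**2 + 17*(-21))/((-14)*(-1 - 21)))*(-63) = -1/14*(-38 + 441 - 357)/(-22)*(-63) = -1/14*(-1/22)*46*(-63) = (23/154)*(-63) = -207/22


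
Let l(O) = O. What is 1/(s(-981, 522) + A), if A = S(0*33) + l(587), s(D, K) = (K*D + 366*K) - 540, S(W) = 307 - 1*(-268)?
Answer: -1/320408 ≈ -3.1210e-6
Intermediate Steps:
S(W) = 575 (S(W) = 307 + 268 = 575)
s(D, K) = -540 + 366*K + D*K (s(D, K) = (D*K + 366*K) - 540 = (366*K + D*K) - 540 = -540 + 366*K + D*K)
A = 1162 (A = 575 + 587 = 1162)
1/(s(-981, 522) + A) = 1/((-540 + 366*522 - 981*522) + 1162) = 1/((-540 + 191052 - 512082) + 1162) = 1/(-321570 + 1162) = 1/(-320408) = -1/320408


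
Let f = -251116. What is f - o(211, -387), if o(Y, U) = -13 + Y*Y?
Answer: -295624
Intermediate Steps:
o(Y, U) = -13 + Y²
f - o(211, -387) = -251116 - (-13 + 211²) = -251116 - (-13 + 44521) = -251116 - 1*44508 = -251116 - 44508 = -295624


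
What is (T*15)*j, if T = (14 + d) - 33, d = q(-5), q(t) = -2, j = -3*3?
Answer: 2835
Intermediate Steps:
j = -9
d = -2
T = -21 (T = (14 - 2) - 33 = 12 - 33 = -21)
(T*15)*j = -21*15*(-9) = -315*(-9) = 2835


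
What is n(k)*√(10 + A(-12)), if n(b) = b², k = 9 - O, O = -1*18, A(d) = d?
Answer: 729*I*√2 ≈ 1031.0*I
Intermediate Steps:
O = -18
k = 27 (k = 9 - 1*(-18) = 9 + 18 = 27)
n(k)*√(10 + A(-12)) = 27²*√(10 - 12) = 729*√(-2) = 729*(I*√2) = 729*I*√2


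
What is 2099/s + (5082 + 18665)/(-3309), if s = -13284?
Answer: -107466913/14652252 ≈ -7.3345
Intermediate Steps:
2099/s + (5082 + 18665)/(-3309) = 2099/(-13284) + (5082 + 18665)/(-3309) = 2099*(-1/13284) + 23747*(-1/3309) = -2099/13284 - 23747/3309 = -107466913/14652252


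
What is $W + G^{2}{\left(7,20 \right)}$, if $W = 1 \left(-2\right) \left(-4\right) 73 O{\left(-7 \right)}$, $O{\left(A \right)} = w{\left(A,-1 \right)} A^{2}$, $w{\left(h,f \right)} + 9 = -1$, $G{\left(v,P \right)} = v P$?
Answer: $-266560$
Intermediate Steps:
$G{\left(v,P \right)} = P v$
$w{\left(h,f \right)} = -10$ ($w{\left(h,f \right)} = -9 - 1 = -10$)
$O{\left(A \right)} = - 10 A^{2}$
$W = -286160$ ($W = 1 \left(-2\right) \left(-4\right) 73 \left(- 10 \left(-7\right)^{2}\right) = \left(-2\right) \left(-4\right) 73 \left(\left(-10\right) 49\right) = 8 \cdot 73 \left(-490\right) = 584 \left(-490\right) = -286160$)
$W + G^{2}{\left(7,20 \right)} = -286160 + \left(20 \cdot 7\right)^{2} = -286160 + 140^{2} = -286160 + 19600 = -266560$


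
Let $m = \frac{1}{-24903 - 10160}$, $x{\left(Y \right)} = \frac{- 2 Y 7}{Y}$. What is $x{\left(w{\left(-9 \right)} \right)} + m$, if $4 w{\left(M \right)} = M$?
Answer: $- \frac{490883}{35063} \approx -14.0$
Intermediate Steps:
$w{\left(M \right)} = \frac{M}{4}$
$x{\left(Y \right)} = -14$ ($x{\left(Y \right)} = \frac{\left(-14\right) Y}{Y} = -14$)
$m = - \frac{1}{35063}$ ($m = \frac{1}{-35063} = - \frac{1}{35063} \approx -2.852 \cdot 10^{-5}$)
$x{\left(w{\left(-9 \right)} \right)} + m = -14 - \frac{1}{35063} = - \frac{490883}{35063}$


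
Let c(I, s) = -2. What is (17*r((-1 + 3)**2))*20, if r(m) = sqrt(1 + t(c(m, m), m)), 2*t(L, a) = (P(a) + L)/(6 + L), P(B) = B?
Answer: 170*sqrt(5) ≈ 380.13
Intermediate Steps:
t(L, a) = (L + a)/(2*(6 + L)) (t(L, a) = ((a + L)/(6 + L))/2 = ((L + a)/(6 + L))/2 = (L + a)/(2*(6 + L)))
r(m) = sqrt(3/4 + m/8) (r(m) = sqrt(1 + (-2 + m)/(2*(6 - 2))) = sqrt(1 + (1/2)*(-2 + m)/4) = sqrt(1 + (1/2)*(1/4)*(-2 + m)) = sqrt(1 + (-1/4 + m/8)) = sqrt(3/4 + m/8))
(17*r((-1 + 3)**2))*20 = (17*(sqrt(12 + 2*(-1 + 3)**2)/4))*20 = (17*(sqrt(12 + 2*2**2)/4))*20 = (17*(sqrt(12 + 2*4)/4))*20 = (17*(sqrt(12 + 8)/4))*20 = (17*(sqrt(20)/4))*20 = (17*((2*sqrt(5))/4))*20 = (17*(sqrt(5)/2))*20 = (17*sqrt(5)/2)*20 = 170*sqrt(5)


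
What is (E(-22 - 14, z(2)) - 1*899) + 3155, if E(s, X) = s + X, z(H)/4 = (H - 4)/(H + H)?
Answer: 2218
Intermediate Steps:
z(H) = 2*(-4 + H)/H (z(H) = 4*((H - 4)/(H + H)) = 4*((-4 + H)/((2*H))) = 4*((-4 + H)*(1/(2*H))) = 4*((-4 + H)/(2*H)) = 2*(-4 + H)/H)
E(s, X) = X + s
(E(-22 - 14, z(2)) - 1*899) + 3155 = (((2 - 8/2) + (-22 - 14)) - 1*899) + 3155 = (((2 - 8*1/2) - 36) - 899) + 3155 = (((2 - 4) - 36) - 899) + 3155 = ((-2 - 36) - 899) + 3155 = (-38 - 899) + 3155 = -937 + 3155 = 2218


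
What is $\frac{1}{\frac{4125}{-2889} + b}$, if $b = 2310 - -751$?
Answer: $\frac{963}{2946368} \approx 0.00032684$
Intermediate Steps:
$b = 3061$ ($b = 2310 + 751 = 3061$)
$\frac{1}{\frac{4125}{-2889} + b} = \frac{1}{\frac{4125}{-2889} + 3061} = \frac{1}{4125 \left(- \frac{1}{2889}\right) + 3061} = \frac{1}{- \frac{1375}{963} + 3061} = \frac{1}{\frac{2946368}{963}} = \frac{963}{2946368}$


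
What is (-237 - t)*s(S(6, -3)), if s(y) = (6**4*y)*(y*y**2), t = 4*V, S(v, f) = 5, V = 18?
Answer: -250290000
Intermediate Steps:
t = 72 (t = 4*18 = 72)
s(y) = 1296*y**4 (s(y) = (1296*y)*y**3 = 1296*y**4)
(-237 - t)*s(S(6, -3)) = (-237 - 1*72)*(1296*5**4) = (-237 - 72)*(1296*625) = -309*810000 = -250290000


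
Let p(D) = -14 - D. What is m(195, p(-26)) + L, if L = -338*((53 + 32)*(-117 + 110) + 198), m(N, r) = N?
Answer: 134381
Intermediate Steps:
L = 134186 (L = -338*(85*(-7) + 198) = -338*(-595 + 198) = -338*(-397) = 134186)
m(195, p(-26)) + L = 195 + 134186 = 134381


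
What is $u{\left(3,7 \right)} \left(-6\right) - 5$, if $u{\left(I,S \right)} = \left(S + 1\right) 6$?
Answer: $-293$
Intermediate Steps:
$u{\left(I,S \right)} = 6 + 6 S$ ($u{\left(I,S \right)} = \left(1 + S\right) 6 = 6 + 6 S$)
$u{\left(3,7 \right)} \left(-6\right) - 5 = \left(6 + 6 \cdot 7\right) \left(-6\right) - 5 = \left(6 + 42\right) \left(-6\right) - 5 = 48 \left(-6\right) - 5 = -288 - 5 = -293$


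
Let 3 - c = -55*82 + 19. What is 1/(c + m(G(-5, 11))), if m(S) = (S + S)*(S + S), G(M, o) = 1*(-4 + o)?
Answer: 1/4690 ≈ 0.00021322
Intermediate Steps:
G(M, o) = -4 + o
m(S) = 4*S**2 (m(S) = (2*S)*(2*S) = 4*S**2)
c = 4494 (c = 3 - (-55*82 + 19) = 3 - (-4510 + 19) = 3 - 1*(-4491) = 3 + 4491 = 4494)
1/(c + m(G(-5, 11))) = 1/(4494 + 4*(-4 + 11)**2) = 1/(4494 + 4*7**2) = 1/(4494 + 4*49) = 1/(4494 + 196) = 1/4690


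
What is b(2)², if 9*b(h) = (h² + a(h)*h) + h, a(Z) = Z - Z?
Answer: 4/9 ≈ 0.44444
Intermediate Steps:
a(Z) = 0
b(h) = h/9 + h²/9 (b(h) = ((h² + 0*h) + h)/9 = ((h² + 0) + h)/9 = (h² + h)/9 = (h + h²)/9 = h/9 + h²/9)
b(2)² = ((⅑)*2*(1 + 2))² = ((⅑)*2*3)² = (⅔)² = 4/9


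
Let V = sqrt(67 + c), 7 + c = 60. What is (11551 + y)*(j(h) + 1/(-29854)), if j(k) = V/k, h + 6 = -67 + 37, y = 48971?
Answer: -2751/1357 - 10087*sqrt(30)/3 ≈ -18418.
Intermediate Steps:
c = 53 (c = -7 + 60 = 53)
h = -36 (h = -6 + (-67 + 37) = -6 - 30 = -36)
V = 2*sqrt(30) (V = sqrt(67 + 53) = sqrt(120) = 2*sqrt(30) ≈ 10.954)
j(k) = 2*sqrt(30)/k (j(k) = (2*sqrt(30))/k = 2*sqrt(30)/k)
(11551 + y)*(j(h) + 1/(-29854)) = (11551 + 48971)*(2*sqrt(30)/(-36) + 1/(-29854)) = 60522*(2*sqrt(30)*(-1/36) - 1/29854) = 60522*(-sqrt(30)/18 - 1/29854) = 60522*(-1/29854 - sqrt(30)/18) = -2751/1357 - 10087*sqrt(30)/3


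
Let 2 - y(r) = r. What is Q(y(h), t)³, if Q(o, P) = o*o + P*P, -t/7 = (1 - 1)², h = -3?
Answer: 15625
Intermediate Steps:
y(r) = 2 - r
t = 0 (t = -7*(1 - 1)² = -7*0² = -7*0 = 0)
Q(o, P) = P² + o² (Q(o, P) = o² + P² = P² + o²)
Q(y(h), t)³ = (0² + (2 - 1*(-3))²)³ = (0 + (2 + 3)²)³ = (0 + 5²)³ = (0 + 25)³ = 25³ = 15625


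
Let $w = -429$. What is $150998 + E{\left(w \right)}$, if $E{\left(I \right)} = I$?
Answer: $150569$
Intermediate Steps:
$150998 + E{\left(w \right)} = 150998 - 429 = 150569$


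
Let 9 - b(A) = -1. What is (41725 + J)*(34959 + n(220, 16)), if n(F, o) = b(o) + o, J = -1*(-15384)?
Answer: 1997958365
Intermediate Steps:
J = 15384
b(A) = 10 (b(A) = 9 - 1*(-1) = 9 + 1 = 10)
n(F, o) = 10 + o
(41725 + J)*(34959 + n(220, 16)) = (41725 + 15384)*(34959 + (10 + 16)) = 57109*(34959 + 26) = 57109*34985 = 1997958365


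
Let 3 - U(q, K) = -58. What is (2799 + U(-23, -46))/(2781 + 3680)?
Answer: 220/497 ≈ 0.44266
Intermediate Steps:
U(q, K) = 61 (U(q, K) = 3 - 1*(-58) = 3 + 58 = 61)
(2799 + U(-23, -46))/(2781 + 3680) = (2799 + 61)/(2781 + 3680) = 2860/6461 = 2860*(1/6461) = 220/497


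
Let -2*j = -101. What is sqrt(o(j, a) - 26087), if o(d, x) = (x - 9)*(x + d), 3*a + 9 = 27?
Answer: I*sqrt(105026)/2 ≈ 162.04*I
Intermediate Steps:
j = 101/2 (j = -1/2*(-101) = 101/2 ≈ 50.500)
a = 6 (a = -3 + (1/3)*27 = -3 + 9 = 6)
o(d, x) = (-9 + x)*(d + x)
sqrt(o(j, a) - 26087) = sqrt((6**2 - 9*101/2 - 9*6 + (101/2)*6) - 26087) = sqrt((36 - 909/2 - 54 + 303) - 26087) = sqrt(-339/2 - 26087) = sqrt(-52513/2) = I*sqrt(105026)/2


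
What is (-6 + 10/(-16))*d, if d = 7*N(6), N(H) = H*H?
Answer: -3339/2 ≈ -1669.5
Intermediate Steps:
N(H) = H²
d = 252 (d = 7*6² = 7*36 = 252)
(-6 + 10/(-16))*d = (-6 + 10/(-16))*252 = (-6 + 10*(-1/16))*252 = (-6 - 5/8)*252 = -53/8*252 = -3339/2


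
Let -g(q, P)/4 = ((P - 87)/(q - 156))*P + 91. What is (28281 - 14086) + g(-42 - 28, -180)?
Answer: 1659023/113 ≈ 14682.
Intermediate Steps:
g(q, P) = -364 - 4*P*(-87 + P)/(-156 + q) (g(q, P) = -4*(((P - 87)/(q - 156))*P + 91) = -4*(((-87 + P)/(-156 + q))*P + 91) = -4*(P*(-87 + P)/(-156 + q) + 91) = -4*(91 + P*(-87 + P)/(-156 + q)) = -364 - 4*P*(-87 + P)/(-156 + q))
(28281 - 14086) + g(-42 - 28, -180) = (28281 - 14086) + 4*(14196 - 1*(-180)² - 91*(-42 - 28) + 87*(-180))/(-156 + (-42 - 28)) = 14195 + 4*(14196 - 1*32400 - 91*(-70) - 15660)/(-156 - 70) = 14195 + 4*(14196 - 32400 + 6370 - 15660)/(-226) = 14195 + 4*(-1/226)*(-27494) = 14195 + 54988/113 = 1659023/113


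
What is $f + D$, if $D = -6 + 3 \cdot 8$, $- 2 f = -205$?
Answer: $\frac{241}{2} \approx 120.5$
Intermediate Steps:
$f = \frac{205}{2}$ ($f = \left(- \frac{1}{2}\right) \left(-205\right) = \frac{205}{2} \approx 102.5$)
$D = 18$ ($D = -6 + 24 = 18$)
$f + D = \frac{205}{2} + 18 = \frac{241}{2}$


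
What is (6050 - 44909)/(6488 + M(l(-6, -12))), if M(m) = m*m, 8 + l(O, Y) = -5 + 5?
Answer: -12953/2184 ≈ -5.9309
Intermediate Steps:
l(O, Y) = -8 (l(O, Y) = -8 + (-5 + 5) = -8 + 0 = -8)
M(m) = m²
(6050 - 44909)/(6488 + M(l(-6, -12))) = (6050 - 44909)/(6488 + (-8)²) = -38859/(6488 + 64) = -38859/6552 = -38859*1/6552 = -12953/2184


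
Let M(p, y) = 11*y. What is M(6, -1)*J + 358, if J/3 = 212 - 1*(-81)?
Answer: -9311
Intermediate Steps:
J = 879 (J = 3*(212 - 1*(-81)) = 3*(212 + 81) = 3*293 = 879)
M(6, -1)*J + 358 = (11*(-1))*879 + 358 = -11*879 + 358 = -9669 + 358 = -9311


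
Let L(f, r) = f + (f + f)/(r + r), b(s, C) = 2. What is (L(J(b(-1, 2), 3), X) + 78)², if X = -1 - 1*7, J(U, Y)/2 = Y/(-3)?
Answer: 93025/16 ≈ 5814.1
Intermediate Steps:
J(U, Y) = -2*Y/3 (J(U, Y) = 2*(Y/(-3)) = 2*(Y*(-⅓)) = 2*(-Y/3) = -2*Y/3)
X = -8 (X = -1 - 7 = -8)
L(f, r) = f + f/r (L(f, r) = f + (2*f)/((2*r)) = f + (2*f)*(1/(2*r)) = f + f/r)
(L(J(b(-1, 2), 3), X) + 78)² = ((-⅔*3 - ⅔*3/(-8)) + 78)² = ((-2 - 2*(-⅛)) + 78)² = ((-2 + ¼) + 78)² = (-7/4 + 78)² = (305/4)² = 93025/16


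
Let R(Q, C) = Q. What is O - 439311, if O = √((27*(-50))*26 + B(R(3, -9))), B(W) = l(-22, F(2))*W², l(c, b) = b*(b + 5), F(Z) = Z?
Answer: -439311 + 3*I*√3886 ≈ -4.3931e+5 + 187.01*I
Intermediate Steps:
l(c, b) = b*(5 + b)
B(W) = 14*W² (B(W) = (2*(5 + 2))*W² = (2*7)*W² = 14*W²)
O = 3*I*√3886 (O = √((27*(-50))*26 + 14*3²) = √(-1350*26 + 14*9) = √(-35100 + 126) = √(-34974) = 3*I*√3886 ≈ 187.01*I)
O - 439311 = 3*I*√3886 - 439311 = -439311 + 3*I*√3886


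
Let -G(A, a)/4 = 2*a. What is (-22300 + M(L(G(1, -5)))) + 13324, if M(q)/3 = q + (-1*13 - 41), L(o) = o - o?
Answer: -9138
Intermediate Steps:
G(A, a) = -8*a
L(o) = 0
M(q) = -162 + 3*q (M(q) = 3*(q + (-1*13 - 41)) = 3*(q + (-13 - 41)) = 3*(q - 54) = 3*(-54 + q) = -162 + 3*q)
(-22300 + M(L(G(1, -5)))) + 13324 = (-22300 + (-162 + 3*0)) + 13324 = (-22300 + (-162 + 0)) + 13324 = (-22300 - 162) + 13324 = -22462 + 13324 = -9138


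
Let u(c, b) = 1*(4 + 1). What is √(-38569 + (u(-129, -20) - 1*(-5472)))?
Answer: 2*I*√8273 ≈ 181.91*I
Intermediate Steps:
u(c, b) = 5 (u(c, b) = 1*5 = 5)
√(-38569 + (u(-129, -20) - 1*(-5472))) = √(-38569 + (5 - 1*(-5472))) = √(-38569 + (5 + 5472)) = √(-38569 + 5477) = √(-33092) = 2*I*√8273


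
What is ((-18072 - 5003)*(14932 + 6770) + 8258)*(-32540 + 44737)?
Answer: -6107835486224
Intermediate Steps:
((-18072 - 5003)*(14932 + 6770) + 8258)*(-32540 + 44737) = (-23075*21702 + 8258)*12197 = (-500773650 + 8258)*12197 = -500765392*12197 = -6107835486224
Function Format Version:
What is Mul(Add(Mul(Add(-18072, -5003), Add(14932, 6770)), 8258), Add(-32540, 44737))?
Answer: -6107835486224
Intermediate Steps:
Mul(Add(Mul(Add(-18072, -5003), Add(14932, 6770)), 8258), Add(-32540, 44737)) = Mul(Add(Mul(-23075, 21702), 8258), 12197) = Mul(Add(-500773650, 8258), 12197) = Mul(-500765392, 12197) = -6107835486224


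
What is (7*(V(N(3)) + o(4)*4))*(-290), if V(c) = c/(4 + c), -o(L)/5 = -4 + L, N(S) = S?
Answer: -870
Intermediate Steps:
o(L) = 20 - 5*L (o(L) = -5*(-4 + L) = 20 - 5*L)
(7*(V(N(3)) + o(4)*4))*(-290) = (7*(3/(4 + 3) + (20 - 5*4)*4))*(-290) = (7*(3/7 + (20 - 20)*4))*(-290) = (7*(3*(⅐) + 0*4))*(-290) = (7*(3/7 + 0))*(-290) = (7*(3/7))*(-290) = 3*(-290) = -870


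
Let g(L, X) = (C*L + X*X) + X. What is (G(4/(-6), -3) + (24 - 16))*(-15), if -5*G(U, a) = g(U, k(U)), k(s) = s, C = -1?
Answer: -356/3 ≈ -118.67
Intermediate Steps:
g(L, X) = X + X² - L (g(L, X) = (-L + X*X) + X = (-L + X²) + X = (X² - L) + X = X + X² - L)
G(U, a) = -U²/5 (G(U, a) = -(U + U² - U)/5 = -U²/5)
(G(4/(-6), -3) + (24 - 16))*(-15) = (-(4/(-6))²/5 + (24 - 16))*(-15) = (-(4*(-⅙))²/5 + 8)*(-15) = (-(-⅔)²/5 + 8)*(-15) = (-⅕*4/9 + 8)*(-15) = (-4/45 + 8)*(-15) = (356/45)*(-15) = -356/3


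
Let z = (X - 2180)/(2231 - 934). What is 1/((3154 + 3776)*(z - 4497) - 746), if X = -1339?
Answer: -1297/40445334602 ≈ -3.2068e-8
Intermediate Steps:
z = -3519/1297 (z = (-1339 - 2180)/(2231 - 934) = -3519/1297 ≈ -2.7132)
1/((3154 + 3776)*(z - 4497) - 746) = 1/((3154 + 3776)*(-3519/1297 - 4497) - 746) = 1/(6930*(-5836128/1297) - 746) = 1/(-40444367040/1297 - 746) = 1/(-40445334602/1297) = -1297/40445334602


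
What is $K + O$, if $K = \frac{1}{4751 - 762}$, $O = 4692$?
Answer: $\frac{18716389}{3989} \approx 4692.0$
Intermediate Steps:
$K = \frac{1}{3989} \approx 0.00025069$
$K + O = \frac{1}{3989} + 4692 = \frac{18716389}{3989}$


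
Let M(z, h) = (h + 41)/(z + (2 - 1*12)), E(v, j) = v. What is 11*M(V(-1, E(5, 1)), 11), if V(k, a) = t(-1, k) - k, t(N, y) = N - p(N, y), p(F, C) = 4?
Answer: -286/7 ≈ -40.857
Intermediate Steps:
t(N, y) = -4 + N (t(N, y) = N - 1*4 = N - 4 = -4 + N)
V(k, a) = -5 - k (V(k, a) = (-4 - 1) - k = -5 - k)
M(z, h) = (41 + h)/(-10 + z) (M(z, h) = (41 + h)/(z + (2 - 12)) = (41 + h)/(z - 10) = (41 + h)/(-10 + z))
11*M(V(-1, E(5, 1)), 11) = 11*((41 + 11)/(-10 + (-5 - 1*(-1)))) = 11*(52/(-10 + (-5 + 1))) = 11*(52/(-10 - 4)) = 11*(52/(-14)) = 11*(-1/14*52) = 11*(-26/7) = -286/7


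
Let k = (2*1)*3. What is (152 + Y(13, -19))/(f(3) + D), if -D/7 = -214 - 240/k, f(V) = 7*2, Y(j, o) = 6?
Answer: 79/896 ≈ 0.088170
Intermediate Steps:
k = 6 (k = 2*3 = 6)
f(V) = 14
D = 1778 (D = -7*(-214 - 240/6) = -7*(-214 - 1*40) = -7*(-214 - 40) = -7*(-254) = 1778)
(152 + Y(13, -19))/(f(3) + D) = (152 + 6)/(14 + 1778) = 158/1792 = 158*(1/1792) = 79/896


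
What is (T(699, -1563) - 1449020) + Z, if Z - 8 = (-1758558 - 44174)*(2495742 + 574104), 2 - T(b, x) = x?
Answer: -5534111066719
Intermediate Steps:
T(b, x) = 2 - x
Z = -5534109619264 (Z = 8 + (-1758558 - 44174)*(2495742 + 574104) = 8 - 1802732*3069846 = 8 - 5534109619272 = -5534109619264)
(T(699, -1563) - 1449020) + Z = ((2 - 1*(-1563)) - 1449020) - 5534109619264 = ((2 + 1563) - 1449020) - 5534109619264 = (1565 - 1449020) - 5534109619264 = -1447455 - 5534109619264 = -5534111066719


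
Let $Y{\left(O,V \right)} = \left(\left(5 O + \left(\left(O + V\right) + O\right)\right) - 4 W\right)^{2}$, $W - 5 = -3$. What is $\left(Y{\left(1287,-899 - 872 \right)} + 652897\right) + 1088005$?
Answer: $54013802$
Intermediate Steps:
$W = 2$ ($W = 5 - 3 = 2$)
$Y{\left(O,V \right)} = \left(-8 + V + 7 O\right)^{2}$ ($Y{\left(O,V \right)} = \left(\left(5 O + \left(\left(O + V\right) + O\right)\right) - 8\right)^{2} = \left(\left(5 O + \left(V + 2 O\right)\right) - 8\right)^{2} = \left(\left(V + 7 O\right) - 8\right)^{2} = \left(-8 + V + 7 O\right)^{2}$)
$\left(Y{\left(1287,-899 - 872 \right)} + 652897\right) + 1088005 = \left(\left(-8 - 1771 + 7 \cdot 1287\right)^{2} + 652897\right) + 1088005 = \left(\left(-8 - 1771 + 9009\right)^{2} + 652897\right) + 1088005 = \left(7230^{2} + 652897\right) + 1088005 = \left(52272900 + 652897\right) + 1088005 = 52925797 + 1088005 = 54013802$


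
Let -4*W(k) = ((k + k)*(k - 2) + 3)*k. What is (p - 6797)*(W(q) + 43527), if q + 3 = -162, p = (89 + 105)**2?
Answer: 285808234767/4 ≈ 7.1452e+10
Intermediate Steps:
p = 37636 (p = 194**2 = 37636)
q = -165 (q = -3 - 162 = -165)
W(k) = -k*(3 + 2*k*(-2 + k))/4 (W(k) = -((k + k)*(k - 2) + 3)*k/4 = -((2*k)*(-2 + k) + 3)*k/4 = -(2*k*(-2 + k) + 3)*k/4 = -(3 + 2*k*(-2 + k))*k/4 = -k*(3 + 2*k*(-2 + k))/4)
(p - 6797)*(W(q) + 43527) = (37636 - 6797)*((1/4)*(-165)*(-3 - 2*(-165)**2 + 4*(-165)) + 43527) = 30839*((1/4)*(-165)*(-3 - 2*27225 - 660) + 43527) = 30839*((1/4)*(-165)*(-3 - 54450 - 660) + 43527) = 30839*((1/4)*(-165)*(-55113) + 43527) = 30839*(9093645/4 + 43527) = 30839*(9267753/4) = 285808234767/4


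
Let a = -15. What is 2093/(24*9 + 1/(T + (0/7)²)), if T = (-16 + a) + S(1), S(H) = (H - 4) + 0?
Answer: 10166/1049 ≈ 9.6911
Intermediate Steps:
S(H) = -4 + H (S(H) = (-4 + H) + 0 = -4 + H)
T = -34 (T = (-16 - 15) + (-4 + 1) = -31 - 3 = -34)
2093/(24*9 + 1/(T + (0/7)²)) = 2093/(24*9 + 1/(-34 + (0/7)²)) = 2093/(216 + 1/(-34 + (0*(⅐))²)) = 2093/(216 + 1/(-34 + 0²)) = 2093/(216 + 1/(-34 + 0)) = 2093/(216 + 1/(-34)) = 2093/(216 - 1/34) = 2093/(7343/34) = 2093*(34/7343) = 10166/1049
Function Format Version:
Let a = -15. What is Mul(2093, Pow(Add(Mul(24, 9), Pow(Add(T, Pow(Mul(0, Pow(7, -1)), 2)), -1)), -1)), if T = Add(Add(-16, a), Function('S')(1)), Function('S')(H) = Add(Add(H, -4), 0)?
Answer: Rational(10166, 1049) ≈ 9.6911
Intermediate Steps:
Function('S')(H) = Add(-4, H) (Function('S')(H) = Add(Add(-4, H), 0) = Add(-4, H))
T = -34 (T = Add(Add(-16, -15), Add(-4, 1)) = Add(-31, -3) = -34)
Mul(2093, Pow(Add(Mul(24, 9), Pow(Add(T, Pow(Mul(0, Pow(7, -1)), 2)), -1)), -1)) = Mul(2093, Pow(Add(Mul(24, 9), Pow(Add(-34, Pow(Mul(0, Pow(7, -1)), 2)), -1)), -1)) = Mul(2093, Pow(Add(216, Pow(Add(-34, Pow(Mul(0, Rational(1, 7)), 2)), -1)), -1)) = Mul(2093, Pow(Add(216, Pow(Add(-34, Pow(0, 2)), -1)), -1)) = Mul(2093, Pow(Add(216, Pow(Add(-34, 0), -1)), -1)) = Mul(2093, Pow(Add(216, Pow(-34, -1)), -1)) = Mul(2093, Pow(Add(216, Rational(-1, 34)), -1)) = Mul(2093, Pow(Rational(7343, 34), -1)) = Mul(2093, Rational(34, 7343)) = Rational(10166, 1049)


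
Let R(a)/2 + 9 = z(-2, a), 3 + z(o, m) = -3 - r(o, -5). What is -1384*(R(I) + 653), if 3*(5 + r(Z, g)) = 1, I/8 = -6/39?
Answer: -2625448/3 ≈ -8.7515e+5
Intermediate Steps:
I = -16/13 (I = 8*(-6/39) = 8*(-6*1/39) = 8*(-2/13) = -16/13 ≈ -1.2308)
r(Z, g) = -14/3 (r(Z, g) = -5 + (⅓)*1 = -5 + ⅓ = -14/3)
z(o, m) = -4/3 (z(o, m) = -3 + (-3 - 1*(-14/3)) = -3 + (-3 + 14/3) = -3 + 5/3 = -4/3)
R(a) = -62/3 (R(a) = -18 + 2*(-4/3) = -18 - 8/3 = -62/3)
-1384*(R(I) + 653) = -1384*(-62/3 + 653) = -1384*1897/3 = -2625448/3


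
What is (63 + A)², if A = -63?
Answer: 0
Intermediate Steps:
(63 + A)² = (63 - 63)² = 0² = 0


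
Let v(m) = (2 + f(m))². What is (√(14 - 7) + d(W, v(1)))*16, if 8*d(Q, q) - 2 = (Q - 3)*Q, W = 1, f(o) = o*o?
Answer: 16*√7 ≈ 42.332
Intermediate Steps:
f(o) = o²
v(m) = (2 + m²)²
d(Q, q) = ¼ + Q*(-3 + Q)/8 (d(Q, q) = ¼ + ((Q - 3)*Q)/8 = ¼ + ((-3 + Q)*Q)/8 = ¼ + (Q*(-3 + Q))/8 = ¼ + Q*(-3 + Q)/8)
(√(14 - 7) + d(W, v(1)))*16 = (√(14 - 7) + (¼ - 3/8*1 + (⅛)*1²))*16 = (√7 + (¼ - 3/8 + (⅛)*1))*16 = (√7 + (¼ - 3/8 + ⅛))*16 = (√7 + 0)*16 = √7*16 = 16*√7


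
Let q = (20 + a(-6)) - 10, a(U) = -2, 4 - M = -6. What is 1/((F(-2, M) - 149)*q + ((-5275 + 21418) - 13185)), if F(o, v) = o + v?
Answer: 1/1830 ≈ 0.00054645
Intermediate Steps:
M = 10 (M = 4 - 1*(-6) = 4 + 6 = 10)
q = 8 (q = (20 - 2) - 10 = 18 - 10 = 8)
1/((F(-2, M) - 149)*q + ((-5275 + 21418) - 13185)) = 1/(((-2 + 10) - 149)*8 + ((-5275 + 21418) - 13185)) = 1/((8 - 149)*8 + (16143 - 13185)) = 1/(-141*8 + 2958) = 1/(-1128 + 2958) = 1/1830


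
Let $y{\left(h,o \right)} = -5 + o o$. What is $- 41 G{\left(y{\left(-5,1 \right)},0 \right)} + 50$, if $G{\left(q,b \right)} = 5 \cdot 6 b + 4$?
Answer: $-114$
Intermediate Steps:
$y{\left(h,o \right)} = -5 + o^{2}$
$G{\left(q,b \right)} = 4 + 30 b$ ($G{\left(q,b \right)} = 30 b + 4 = 4 + 30 b$)
$- 41 G{\left(y{\left(-5,1 \right)},0 \right)} + 50 = - 41 \left(4 + 30 \cdot 0\right) + 50 = - 41 \left(4 + 0\right) + 50 = \left(-41\right) 4 + 50 = -164 + 50 = -114$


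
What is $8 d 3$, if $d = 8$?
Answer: $192$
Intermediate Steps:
$8 d 3 = 8 \cdot 8 \cdot 3 = 64 \cdot 3 = 192$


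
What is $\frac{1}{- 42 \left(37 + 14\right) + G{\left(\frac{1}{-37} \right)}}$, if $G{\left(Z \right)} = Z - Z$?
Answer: $- \frac{1}{2142} \approx -0.00046685$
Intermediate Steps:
$G{\left(Z \right)} = 0$
$\frac{1}{- 42 \left(37 + 14\right) + G{\left(\frac{1}{-37} \right)}} = \frac{1}{- 42 \left(37 + 14\right) + 0} = \frac{1}{\left(-42\right) 51 + 0} = \frac{1}{-2142 + 0} = \frac{1}{-2142} = - \frac{1}{2142}$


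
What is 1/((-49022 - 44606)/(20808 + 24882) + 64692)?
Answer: 22845/1477841926 ≈ 1.5458e-5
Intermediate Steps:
1/((-49022 - 44606)/(20808 + 24882) + 64692) = 1/(-93628/45690 + 64692) = 1/(-93628*1/45690 + 64692) = 1/(-46814/22845 + 64692) = 1/(1477841926/22845) = 22845/1477841926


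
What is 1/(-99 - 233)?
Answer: -1/332 ≈ -0.0030120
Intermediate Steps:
1/(-99 - 233) = 1/(-332) = -1/332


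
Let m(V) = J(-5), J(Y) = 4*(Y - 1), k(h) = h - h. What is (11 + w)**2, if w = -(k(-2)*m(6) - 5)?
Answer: 256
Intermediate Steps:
k(h) = 0
J(Y) = -4 + 4*Y (J(Y) = 4*(-1 + Y) = -4 + 4*Y)
m(V) = -24 (m(V) = -4 + 4*(-5) = -4 - 20 = -24)
w = 5 (w = -(0*(-24) - 5) = -(0 - 5) = -1*(-5) = 5)
(11 + w)**2 = (11 + 5)**2 = 16**2 = 256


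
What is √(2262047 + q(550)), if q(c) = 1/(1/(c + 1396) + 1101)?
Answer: √85817719471203085/194777 ≈ 1504.0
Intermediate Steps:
q(c) = 1/(1101 + 1/(1396 + c)) (q(c) = 1/(1/(1396 + c) + 1101) = 1/(1101 + 1/(1396 + c)))
√(2262047 + q(550)) = √(2262047 + (1396 + 550)/(1536997 + 1101*550)) = √(2262047 + 1946/(1536997 + 605550)) = √(2262047 + 1946/2142547) = √(4846542015655/2142547) = √85817719471203085/194777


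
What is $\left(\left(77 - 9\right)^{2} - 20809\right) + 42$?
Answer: $-16143$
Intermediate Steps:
$\left(\left(77 - 9\right)^{2} - 20809\right) + 42 = \left(68^{2} - 20809\right) + 42 = \left(4624 - 20809\right) + 42 = -16185 + 42 = -16143$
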